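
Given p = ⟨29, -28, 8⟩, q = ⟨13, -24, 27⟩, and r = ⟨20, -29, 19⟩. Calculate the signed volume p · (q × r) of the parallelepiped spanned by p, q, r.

2103

q × r:
i: (-24)·19 - 27·(-29) = -456 - (-783) = 327
j: 27·20 - 13·19 = 540 - 247 = 293
k: 13·(-29) - (-24)·20 = -377 - (-480) = 103
q × r = (327, 293, 103)
p · (q × r) = 29·327 + (-28)·293 + 8·103 = 9483 - 8204 + 824 = 2103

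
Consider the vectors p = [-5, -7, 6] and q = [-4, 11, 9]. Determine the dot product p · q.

-3

p · q = (-5)·(-4) + (-7)·11 + 6·9 = 20 - 77 + 54 = -3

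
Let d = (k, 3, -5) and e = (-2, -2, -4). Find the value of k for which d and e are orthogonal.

7

d · e = k·(-2) + 3·(-2) + (-5)·(-4) = 14 - 2k
Set equal to 0: -2k = -14, so k = 7.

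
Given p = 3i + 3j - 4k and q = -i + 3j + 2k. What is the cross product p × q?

i: 3·2 - (-4)·3 = 6 - (-12) = 18
j: (-4)·(-1) - 3·2 = 4 - 6 = -2
k: 3·3 - 3·(-1) = 9 - (-3) = 12
p × q = (18, -2, 12)

(18, -2, 12)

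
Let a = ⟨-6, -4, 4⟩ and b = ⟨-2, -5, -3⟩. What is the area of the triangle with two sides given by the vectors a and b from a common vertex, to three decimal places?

i: (-4)·(-3) - 4·(-5) = 12 - (-20) = 32
j: 4·(-2) - (-6)·(-3) = -8 - 18 = -26
k: (-6)·(-5) - (-4)·(-2) = 30 - 8 = 22
a × b = (32, -26, 22)
|a × b| = √(32² + (-26)² + 22²) = √2184 ≈ 46.7333
area = ½ · 46.7333 ≈ 23.367

23.367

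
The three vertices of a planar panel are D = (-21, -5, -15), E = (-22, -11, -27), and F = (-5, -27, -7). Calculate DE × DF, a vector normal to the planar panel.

(-312, -184, 118)

DE = (-1, -6, -12)
DF = (16, -22, 8)
i: (-6)·8 - (-12)·(-22) = -48 - 264 = -312
j: (-12)·16 - (-1)·8 = -192 - (-8) = -184
k: (-1)·(-22) - (-6)·16 = 22 - (-96) = 118
DE × DF = (-312, -184, 118)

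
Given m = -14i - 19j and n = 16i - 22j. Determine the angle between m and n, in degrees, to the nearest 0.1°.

72.4

m · n = (-14)·16 + (-19)·(-22) = -224 + 418 = 194
|m|² = 196 + 361 = 557,  |m| = √557 ≈ 23.600847
|n|² = 256 + 484 = 740,  |n| = √740 ≈ 27.202941
cos θ = 194 / (23.600847 · 27.202941) ≈ 0.30217
θ = arccos(0.30217) ≈ 72.4°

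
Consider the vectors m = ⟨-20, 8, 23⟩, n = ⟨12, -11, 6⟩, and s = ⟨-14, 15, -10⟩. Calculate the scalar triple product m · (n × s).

486

n × s:
i: (-11)·(-10) - 6·15 = 110 - 90 = 20
j: 6·(-14) - 12·(-10) = -84 - (-120) = 36
k: 12·15 - (-11)·(-14) = 180 - 154 = 26
n × s = (20, 36, 26)
m · (n × s) = (-20)·20 + 8·36 + 23·26 = -400 + 288 + 598 = 486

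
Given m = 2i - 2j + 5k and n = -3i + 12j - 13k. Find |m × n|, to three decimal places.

i: (-2)·(-13) - 5·12 = 26 - 60 = -34
j: 5·(-3) - 2·(-13) = -15 - (-26) = 11
k: 2·12 - (-2)·(-3) = 24 - 6 = 18
m × n = (-34, 11, 18)
|m × n| = √((-34)² + 11² + 18²) = √1601 ≈ 40.0125

40.012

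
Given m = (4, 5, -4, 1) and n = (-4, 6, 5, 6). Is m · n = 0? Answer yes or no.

yes

m · n = 4·(-4) + 5·6 + (-4)·5 + 1·6 = -16 + 30 - 20 + 6 = 0
Zero, so the vectors are orthogonal.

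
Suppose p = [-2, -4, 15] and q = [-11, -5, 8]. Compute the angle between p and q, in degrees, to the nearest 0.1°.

p · q = (-2)·(-11) + (-4)·(-5) + 15·8 = 22 + 20 + 120 = 162
|p|² = 4 + 16 + 225 = 245,  |p| = √245 ≈ 15.652476
|q|² = 121 + 25 + 64 = 210,  |q| = √210 ≈ 14.491377
cos θ = 162 / (15.652476 · 14.491377) ≈ 0.71420
θ = arccos(0.71420) ≈ 44.4°

44.4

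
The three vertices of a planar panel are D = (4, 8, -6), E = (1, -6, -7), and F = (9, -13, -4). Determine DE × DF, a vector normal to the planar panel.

(-49, 1, 133)

DE = (-3, -14, -1)
DF = (5, -21, 2)
i: (-14)·2 - (-1)·(-21) = -28 - 21 = -49
j: (-1)·5 - (-3)·2 = -5 - (-6) = 1
k: (-3)·(-21) - (-14)·5 = 63 - (-70) = 133
DE × DF = (-49, 1, 133)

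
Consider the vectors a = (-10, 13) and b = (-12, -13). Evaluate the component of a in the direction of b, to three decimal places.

-2.770

a · b = (-10)·(-12) + 13·(-13) = 120 - 169 = -49
|b| = √(144 + 169) = √313 ≈ 17.6918
comp_b a = -49 / √313 ≈ -2.770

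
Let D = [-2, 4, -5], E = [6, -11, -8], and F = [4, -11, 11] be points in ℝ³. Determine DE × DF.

DE = (8, -15, -3)
DF = (6, -15, 16)
i: (-15)·16 - (-3)·(-15) = -240 - 45 = -285
j: (-3)·6 - 8·16 = -18 - 128 = -146
k: 8·(-15) - (-15)·6 = -120 - (-90) = -30
DE × DF = (-285, -146, -30)

(-285, -146, -30)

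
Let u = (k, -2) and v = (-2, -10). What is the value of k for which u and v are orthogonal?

10

u · v = k·(-2) + (-2)·(-10) = 20 - 2k
Set equal to 0: -2k = -20, so k = 10.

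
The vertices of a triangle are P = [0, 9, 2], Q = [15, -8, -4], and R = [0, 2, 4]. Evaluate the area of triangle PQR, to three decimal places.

66.523

PQ = (15, -17, -6),  PR = (0, -7, 2)
i: (-17)·2 - (-6)·(-7) = -34 - 42 = -76
j: (-6)·0 - 15·2 = 0 - 30 = -30
k: 15·(-7) - (-17)·0 = -105 - 0 = -105
PQ × PR = (-76, -30, -105)
|PQ × PR| = √17701 ≈ 133.0451
area = ½ · 133.0451 ≈ 66.523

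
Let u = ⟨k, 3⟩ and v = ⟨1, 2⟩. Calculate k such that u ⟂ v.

-6

u · v = k·1 + 3·2 = 6 + 1k
Set equal to 0: 1k = -6, so k = -6.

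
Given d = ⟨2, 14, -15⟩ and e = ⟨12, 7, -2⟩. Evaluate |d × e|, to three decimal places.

i: 14·(-2) - (-15)·7 = -28 - (-105) = 77
j: (-15)·12 - 2·(-2) = -180 - (-4) = -176
k: 2·7 - 14·12 = 14 - 168 = -154
d × e = (77, -176, -154)
|d × e| = √(77² + (-176)² + (-154)²) = √60621 ≈ 246.2133

246.213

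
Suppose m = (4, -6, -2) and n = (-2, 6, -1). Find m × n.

(18, 8, 12)

i: (-6)·(-1) - (-2)·6 = 6 - (-12) = 18
j: (-2)·(-2) - 4·(-1) = 4 - (-4) = 8
k: 4·6 - (-6)·(-2) = 24 - 12 = 12
m × n = (18, 8, 12)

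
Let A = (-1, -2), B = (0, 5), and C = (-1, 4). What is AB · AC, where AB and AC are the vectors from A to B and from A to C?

AB = B − A = (1, 7)
AC = C − A = (0, 6)
AB · AC = 1·0 + 7·6 = 0 + 42 = 42

42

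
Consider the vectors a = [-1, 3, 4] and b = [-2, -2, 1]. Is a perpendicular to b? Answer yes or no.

yes

a · b = (-1)·(-2) + 3·(-2) + 4·1 = 2 - 6 + 4 = 0
Zero, so the vectors are orthogonal.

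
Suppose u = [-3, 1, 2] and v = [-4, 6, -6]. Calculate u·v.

u · v = (-3)·(-4) + 1·6 + 2·(-6) = 12 + 6 - 12 = 6

6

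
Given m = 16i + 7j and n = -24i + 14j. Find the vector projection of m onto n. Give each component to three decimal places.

m · n = 16·(-24) + 7·14 = -384 + 98 = -286
|n|² = 576 + 196 = 772
proj_n m = (-286/772) · (-24, 14) ≈ (8.891, -5.187)

(8.891, -5.187)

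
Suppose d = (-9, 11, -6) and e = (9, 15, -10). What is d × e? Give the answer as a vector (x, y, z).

(-20, -144, -234)

i: 11·(-10) - (-6)·15 = -110 - (-90) = -20
j: (-6)·9 - (-9)·(-10) = -54 - 90 = -144
k: (-9)·15 - 11·9 = -135 - 99 = -234
d × e = (-20, -144, -234)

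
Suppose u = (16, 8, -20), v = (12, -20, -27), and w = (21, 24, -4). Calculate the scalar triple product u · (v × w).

-6664

v × w:
i: (-20)·(-4) - (-27)·24 = 80 - (-648) = 728
j: (-27)·21 - 12·(-4) = -567 - (-48) = -519
k: 12·24 - (-20)·21 = 288 - (-420) = 708
v × w = (728, -519, 708)
u · (v × w) = 16·728 + 8·(-519) + (-20)·708 = 11648 - 4152 - 14160 = -6664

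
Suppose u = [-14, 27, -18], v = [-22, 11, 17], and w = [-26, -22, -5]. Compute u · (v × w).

-33230

v × w:
i: 11·(-5) - 17·(-22) = -55 - (-374) = 319
j: 17·(-26) - (-22)·(-5) = -442 - 110 = -552
k: (-22)·(-22) - 11·(-26) = 484 - (-286) = 770
v × w = (319, -552, 770)
u · (v × w) = (-14)·319 + 27·(-552) + (-18)·770 = -4466 - 14904 - 13860 = -33230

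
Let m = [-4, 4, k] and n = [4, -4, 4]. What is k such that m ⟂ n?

8

m · n = (-4)·4 + 4·(-4) + k·4 = -32 + 4k
Set equal to 0: 4k = 32, so k = 8.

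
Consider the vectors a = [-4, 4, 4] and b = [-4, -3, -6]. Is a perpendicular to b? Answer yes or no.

no

a · b = (-4)·(-4) + 4·(-3) + 4·(-6) = 16 - 12 - 24 = -20
Nonzero, so the vectors are not orthogonal.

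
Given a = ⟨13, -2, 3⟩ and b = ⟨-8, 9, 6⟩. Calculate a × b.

(-39, -102, 101)

i: (-2)·6 - 3·9 = -12 - 27 = -39
j: 3·(-8) - 13·6 = -24 - 78 = -102
k: 13·9 - (-2)·(-8) = 117 - 16 = 101
a × b = (-39, -102, 101)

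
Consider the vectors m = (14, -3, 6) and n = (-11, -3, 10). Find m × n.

i: (-3)·10 - 6·(-3) = -30 - (-18) = -12
j: 6·(-11) - 14·10 = -66 - 140 = -206
k: 14·(-3) - (-3)·(-11) = -42 - 33 = -75
m × n = (-12, -206, -75)

(-12, -206, -75)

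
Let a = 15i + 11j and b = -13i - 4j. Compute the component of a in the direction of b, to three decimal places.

a · b = 15·(-13) + 11·(-4) = -195 - 44 = -239
|b| = √(169 + 16) = √185 ≈ 13.6015
comp_b a = -239 / √185 ≈ -17.572

-17.572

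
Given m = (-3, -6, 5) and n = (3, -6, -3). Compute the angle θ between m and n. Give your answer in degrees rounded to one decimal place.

m · n = (-3)·3 + (-6)·(-6) + 5·(-3) = -9 + 36 - 15 = 12
|m|² = 9 + 36 + 25 = 70,  |m| = √70 ≈ 8.366600
|n|² = 9 + 36 + 9 = 54,  |n| = √54 ≈ 7.348469
cos θ = 12 / (8.366600 · 7.348469) ≈ 0.19518
θ = arccos(0.19518) ≈ 78.7°

78.7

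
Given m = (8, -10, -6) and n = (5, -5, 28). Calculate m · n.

-78

m · n = 8·5 + (-10)·(-5) + (-6)·28 = 40 + 50 - 168 = -78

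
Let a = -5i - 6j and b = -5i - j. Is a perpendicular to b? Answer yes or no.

a · b = (-5)·(-5) + (-6)·(-1) = 25 + 6 = 31
Nonzero, so the vectors are not orthogonal.

no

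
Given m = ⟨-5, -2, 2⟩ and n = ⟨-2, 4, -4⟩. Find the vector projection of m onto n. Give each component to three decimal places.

(0.333, -0.667, 0.667)

m · n = (-5)·(-2) + (-2)·4 + 2·(-4) = 10 - 8 - 8 = -6
|n|² = 4 + 16 + 16 = 36
proj_n m = (-6/36) · (-2, 4, -4) ≈ (0.333, -0.667, 0.667)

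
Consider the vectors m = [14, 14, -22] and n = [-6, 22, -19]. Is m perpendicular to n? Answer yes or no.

m · n = 14·(-6) + 14·22 + (-22)·(-19) = -84 + 308 + 418 = 642
Nonzero, so the vectors are not orthogonal.

no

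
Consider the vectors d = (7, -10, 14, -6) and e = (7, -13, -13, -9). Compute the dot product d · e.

51

d · e = 7·7 + (-10)·(-13) + 14·(-13) + (-6)·(-9) = 49 + 130 - 182 + 54 = 51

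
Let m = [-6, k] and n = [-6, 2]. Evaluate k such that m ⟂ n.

-18

m · n = (-6)·(-6) + k·2 = 36 + 2k
Set equal to 0: 2k = -36, so k = -18.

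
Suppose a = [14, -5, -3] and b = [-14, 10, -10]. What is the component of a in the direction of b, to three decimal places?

a · b = 14·(-14) + (-5)·10 + (-3)·(-10) = -196 - 50 + 30 = -216
|b| = √(196 + 100 + 100) = √396 ≈ 19.8997
comp_b a = -216 / √396 ≈ -10.854

-10.854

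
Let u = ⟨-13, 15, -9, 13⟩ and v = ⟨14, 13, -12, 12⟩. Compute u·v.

u · v = (-13)·14 + 15·13 + (-9)·(-12) + 13·12 = -182 + 195 + 108 + 156 = 277

277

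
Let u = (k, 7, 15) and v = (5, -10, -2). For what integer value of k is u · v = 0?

20

u · v = k·5 + 7·(-10) + 15·(-2) = -100 + 5k
Set equal to 0: 5k = 100, so k = 20.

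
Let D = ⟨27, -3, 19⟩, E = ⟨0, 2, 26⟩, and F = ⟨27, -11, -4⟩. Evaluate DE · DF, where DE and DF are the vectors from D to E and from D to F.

-201

DE = E − D = (-27, 5, 7)
DF = F − D = (0, -8, -23)
DE · DF = (-27)·0 + 5·(-8) + 7·(-23) = 0 - 40 - 161 = -201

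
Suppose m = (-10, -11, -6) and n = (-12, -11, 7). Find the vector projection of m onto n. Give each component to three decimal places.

m · n = (-10)·(-12) + (-11)·(-11) + (-6)·7 = 120 + 121 - 42 = 199
|n|² = 144 + 121 + 49 = 314
proj_n m = (199/314) · (-12, -11, 7) ≈ (-7.605, -6.971, 4.436)

(-7.605, -6.971, 4.436)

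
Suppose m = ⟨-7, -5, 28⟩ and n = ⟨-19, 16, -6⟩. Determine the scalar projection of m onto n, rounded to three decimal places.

-4.500

m · n = (-7)·(-19) + (-5)·16 + 28·(-6) = 133 - 80 - 168 = -115
|n| = √(361 + 256 + 36) = √653 ≈ 25.5539
comp_n m = -115 / √653 ≈ -4.500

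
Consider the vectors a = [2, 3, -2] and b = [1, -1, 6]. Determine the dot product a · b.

a · b = 2·1 + 3·(-1) + (-2)·6 = 2 - 3 - 12 = -13

-13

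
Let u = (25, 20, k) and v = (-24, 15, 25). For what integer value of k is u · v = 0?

u · v = 25·(-24) + 20·15 + k·25 = -300 + 25k
Set equal to 0: 25k = 300, so k = 12.

12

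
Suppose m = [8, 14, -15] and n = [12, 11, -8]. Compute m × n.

i: 14·(-8) - (-15)·11 = -112 - (-165) = 53
j: (-15)·12 - 8·(-8) = -180 - (-64) = -116
k: 8·11 - 14·12 = 88 - 168 = -80
m × n = (53, -116, -80)

(53, -116, -80)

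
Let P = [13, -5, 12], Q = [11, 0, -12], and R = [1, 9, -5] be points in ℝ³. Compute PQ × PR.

(251, 254, 32)

PQ = (-2, 5, -24)
PR = (-12, 14, -17)
i: 5·(-17) - (-24)·14 = -85 - (-336) = 251
j: (-24)·(-12) - (-2)·(-17) = 288 - 34 = 254
k: (-2)·14 - 5·(-12) = -28 - (-60) = 32
PQ × PR = (251, 254, 32)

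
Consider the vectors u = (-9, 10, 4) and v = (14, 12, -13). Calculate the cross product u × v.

i: 10·(-13) - 4·12 = -130 - 48 = -178
j: 4·14 - (-9)·(-13) = 56 - 117 = -61
k: (-9)·12 - 10·14 = -108 - 140 = -248
u × v = (-178, -61, -248)

(-178, -61, -248)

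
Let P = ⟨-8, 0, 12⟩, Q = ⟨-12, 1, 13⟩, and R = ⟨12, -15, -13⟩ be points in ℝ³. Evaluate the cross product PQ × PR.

PQ = (-4, 1, 1)
PR = (20, -15, -25)
i: 1·(-25) - 1·(-15) = -25 - (-15) = -10
j: 1·20 - (-4)·(-25) = 20 - 100 = -80
k: (-4)·(-15) - 1·20 = 60 - 20 = 40
PQ × PR = (-10, -80, 40)

(-10, -80, 40)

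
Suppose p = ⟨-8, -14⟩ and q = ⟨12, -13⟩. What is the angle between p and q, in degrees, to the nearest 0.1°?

72.5

p · q = (-8)·12 + (-14)·(-13) = -96 + 182 = 86
|p|² = 64 + 196 = 260,  |p| = √260 ≈ 16.124515
|q|² = 144 + 169 = 313,  |q| = √313 ≈ 17.691806
cos θ = 86 / (16.124515 · 17.691806) ≈ 0.30147
θ = arccos(0.30147) ≈ 72.5°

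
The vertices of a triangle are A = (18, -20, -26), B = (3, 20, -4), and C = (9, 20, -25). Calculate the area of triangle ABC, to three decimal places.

446.287

AB = (-15, 40, 22),  AC = (-9, 40, 1)
i: 40·1 - 22·40 = 40 - 880 = -840
j: 22·(-9) - (-15)·1 = -198 - (-15) = -183
k: (-15)·40 - 40·(-9) = -600 - (-360) = -240
AB × AC = (-840, -183, -240)
|AB × AC| = √796689 ≈ 892.5744
area = ½ · 892.5744 ≈ 446.287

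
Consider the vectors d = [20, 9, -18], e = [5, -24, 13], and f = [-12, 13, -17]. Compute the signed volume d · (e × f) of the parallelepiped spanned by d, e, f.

8155

e × f:
i: (-24)·(-17) - 13·13 = 408 - 169 = 239
j: 13·(-12) - 5·(-17) = -156 - (-85) = -71
k: 5·13 - (-24)·(-12) = 65 - 288 = -223
e × f = (239, -71, -223)
d · (e × f) = 20·239 + 9·(-71) + (-18)·(-223) = 4780 - 639 + 4014 = 8155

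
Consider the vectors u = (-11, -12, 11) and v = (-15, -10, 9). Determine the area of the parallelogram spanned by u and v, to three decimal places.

i: (-12)·9 - 11·(-10) = -108 - (-110) = 2
j: 11·(-15) - (-11)·9 = -165 - (-99) = -66
k: (-11)·(-10) - (-12)·(-15) = 110 - 180 = -70
u × v = (2, -66, -70)
|u × v| = √(2² + (-66)² + (-70)²) = √9260 ≈ 96.2289

96.229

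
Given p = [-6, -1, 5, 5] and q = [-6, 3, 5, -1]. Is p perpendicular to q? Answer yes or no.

no

p · q = (-6)·(-6) + (-1)·3 + 5·5 + 5·(-1) = 36 - 3 + 25 - 5 = 53
Nonzero, so the vectors are not orthogonal.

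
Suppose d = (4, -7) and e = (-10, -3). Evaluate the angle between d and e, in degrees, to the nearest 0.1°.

d · e = 4·(-10) + (-7)·(-3) = -40 + 21 = -19
|d|² = 16 + 49 = 65,  |d| = √65 ≈ 8.062258
|e|² = 100 + 9 = 109,  |e| = √109 ≈ 10.440307
cos θ = -19 / (8.062258 · 10.440307) ≈ -0.22573
θ = arccos(-0.22573) ≈ 103.0°

103.0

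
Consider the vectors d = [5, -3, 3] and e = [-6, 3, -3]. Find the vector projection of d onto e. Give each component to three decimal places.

d · e = 5·(-6) + (-3)·3 + 3·(-3) = -30 - 9 - 9 = -48
|e|² = 36 + 9 + 9 = 54
proj_e d = (-48/54) · (-6, 3, -3) ≈ (5.333, -2.667, 2.667)

(5.333, -2.667, 2.667)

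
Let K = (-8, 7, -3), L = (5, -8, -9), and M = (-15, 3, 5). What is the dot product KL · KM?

-79

KL = L − K = (13, -15, -6)
KM = M − K = (-7, -4, 8)
KL · KM = 13·(-7) + (-15)·(-4) + (-6)·8 = -91 + 60 - 48 = -79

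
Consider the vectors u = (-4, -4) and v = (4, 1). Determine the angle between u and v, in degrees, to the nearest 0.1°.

u · v = (-4)·4 + (-4)·1 = -16 - 4 = -20
|u|² = 16 + 16 = 32,  |u| = √32 ≈ 5.656854
|v|² = 16 + 1 = 17,  |v| = √17 ≈ 4.123106
cos θ = -20 / (5.656854 · 4.123106) ≈ -0.85749
θ = arccos(-0.85749) ≈ 149.0°

149.0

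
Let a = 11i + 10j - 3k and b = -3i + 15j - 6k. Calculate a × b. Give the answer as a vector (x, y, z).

i: 10·(-6) - (-3)·15 = -60 - (-45) = -15
j: (-3)·(-3) - 11·(-6) = 9 - (-66) = 75
k: 11·15 - 10·(-3) = 165 - (-30) = 195
a × b = (-15, 75, 195)

(-15, 75, 195)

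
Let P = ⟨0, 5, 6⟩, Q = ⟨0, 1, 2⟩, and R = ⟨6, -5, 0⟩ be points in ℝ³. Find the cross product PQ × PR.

(-16, -24, 24)

PQ = (0, -4, -4)
PR = (6, -10, -6)
i: (-4)·(-6) - (-4)·(-10) = 24 - 40 = -16
j: (-4)·6 - 0·(-6) = -24 - 0 = -24
k: 0·(-10) - (-4)·6 = 0 - (-24) = 24
PQ × PR = (-16, -24, 24)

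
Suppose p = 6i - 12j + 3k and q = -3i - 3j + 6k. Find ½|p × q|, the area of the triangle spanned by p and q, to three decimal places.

i: (-12)·6 - 3·(-3) = -72 - (-9) = -63
j: 3·(-3) - 6·6 = -9 - 36 = -45
k: 6·(-3) - (-12)·(-3) = -18 - 36 = -54
p × q = (-63, -45, -54)
|p × q| = √((-63)² + (-45)² + (-54)²) = √8910 ≈ 94.3928
area = ½ · 94.3928 ≈ 47.196

47.196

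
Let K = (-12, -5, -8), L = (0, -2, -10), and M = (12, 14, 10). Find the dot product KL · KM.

309

KL = L − K = (12, 3, -2)
KM = M − K = (24, 19, 18)
KL · KM = 12·24 + 3·19 + (-2)·18 = 288 + 57 - 36 = 309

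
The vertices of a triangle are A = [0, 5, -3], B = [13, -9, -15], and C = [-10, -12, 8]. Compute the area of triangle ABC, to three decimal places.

AB = (13, -14, -12),  AC = (-10, -17, 11)
i: (-14)·11 - (-12)·(-17) = -154 - 204 = -358
j: (-12)·(-10) - 13·11 = 120 - 143 = -23
k: 13·(-17) - (-14)·(-10) = -221 - 140 = -361
AB × AC = (-358, -23, -361)
|AB × AC| = √259014 ≈ 508.9342
area = ½ · 508.9342 ≈ 254.467

254.467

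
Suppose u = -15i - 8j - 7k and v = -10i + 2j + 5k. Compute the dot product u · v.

u · v = (-15)·(-10) + (-8)·2 + (-7)·5 = 150 - 16 - 35 = 99

99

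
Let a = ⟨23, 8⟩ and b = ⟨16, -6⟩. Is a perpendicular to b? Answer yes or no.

no

a · b = 23·16 + 8·(-6) = 368 - 48 = 320
Nonzero, so the vectors are not orthogonal.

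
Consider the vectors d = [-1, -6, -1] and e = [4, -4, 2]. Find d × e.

(-16, -2, 28)

i: (-6)·2 - (-1)·(-4) = -12 - 4 = -16
j: (-1)·4 - (-1)·2 = -4 - (-2) = -2
k: (-1)·(-4) - (-6)·4 = 4 - (-24) = 28
d × e = (-16, -2, 28)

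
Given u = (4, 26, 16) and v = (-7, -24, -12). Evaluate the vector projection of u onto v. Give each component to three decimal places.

(7.683, 26.341, 13.170)

u · v = 4·(-7) + 26·(-24) + 16·(-12) = -28 - 624 - 192 = -844
|v|² = 49 + 576 + 144 = 769
proj_v u = (-844/769) · (-7, -24, -12) ≈ (7.683, 26.341, 13.170)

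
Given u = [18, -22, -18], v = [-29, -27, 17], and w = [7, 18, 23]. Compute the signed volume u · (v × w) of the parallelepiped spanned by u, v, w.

-27984

v × w:
i: (-27)·23 - 17·18 = -621 - 306 = -927
j: 17·7 - (-29)·23 = 119 - (-667) = 786
k: (-29)·18 - (-27)·7 = -522 - (-189) = -333
v × w = (-927, 786, -333)
u · (v × w) = 18·(-927) + (-22)·786 + (-18)·(-333) = -16686 - 17292 + 5994 = -27984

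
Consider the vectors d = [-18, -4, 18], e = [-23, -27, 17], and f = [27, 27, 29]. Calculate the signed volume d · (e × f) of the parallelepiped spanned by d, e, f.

e × f:
i: (-27)·29 - 17·27 = -783 - 459 = -1242
j: 17·27 - (-23)·29 = 459 - (-667) = 1126
k: (-23)·27 - (-27)·27 = -621 - (-729) = 108
e × f = (-1242, 1126, 108)
d · (e × f) = (-18)·(-1242) + (-4)·1126 + 18·108 = 22356 - 4504 + 1944 = 19796

19796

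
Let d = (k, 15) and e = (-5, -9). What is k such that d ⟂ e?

d · e = k·(-5) + 15·(-9) = -135 - 5k
Set equal to 0: -5k = 135, so k = -27.

-27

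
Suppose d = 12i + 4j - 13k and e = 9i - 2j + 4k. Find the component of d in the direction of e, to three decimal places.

d · e = 12·9 + 4·(-2) + (-13)·4 = 108 - 8 - 52 = 48
|e| = √(81 + 4 + 16) = √101 ≈ 10.0499
comp_e d = 48 / √101 ≈ 4.776

4.776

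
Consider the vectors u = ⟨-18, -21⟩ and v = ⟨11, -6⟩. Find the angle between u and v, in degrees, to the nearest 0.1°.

102.0

u · v = (-18)·11 + (-21)·(-6) = -198 + 126 = -72
|u|² = 324 + 441 = 765,  |u| = √765 ≈ 27.658633
|v|² = 121 + 36 = 157,  |v| = √157 ≈ 12.529964
cos θ = -72 / (27.658633 · 12.529964) ≈ -0.20776
θ = arccos(-0.20776) ≈ 102.0°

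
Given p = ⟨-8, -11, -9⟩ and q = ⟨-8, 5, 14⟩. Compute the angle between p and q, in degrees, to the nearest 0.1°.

115.1

p · q = (-8)·(-8) + (-11)·5 + (-9)·14 = 64 - 55 - 126 = -117
|p|² = 64 + 121 + 81 = 266,  |p| = √266 ≈ 16.309506
|q|² = 64 + 25 + 196 = 285,  |q| = √285 ≈ 16.881943
cos θ = -117 / (16.309506 · 16.881943) ≈ -0.42494
θ = arccos(-0.42494) ≈ 115.1°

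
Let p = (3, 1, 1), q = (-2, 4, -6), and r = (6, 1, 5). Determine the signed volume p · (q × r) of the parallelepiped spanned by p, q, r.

q × r:
i: 4·5 - (-6)·1 = 20 - (-6) = 26
j: (-6)·6 - (-2)·5 = -36 - (-10) = -26
k: (-2)·1 - 4·6 = -2 - 24 = -26
q × r = (26, -26, -26)
p · (q × r) = 3·26 + 1·(-26) + 1·(-26) = 78 - 26 - 26 = 26

26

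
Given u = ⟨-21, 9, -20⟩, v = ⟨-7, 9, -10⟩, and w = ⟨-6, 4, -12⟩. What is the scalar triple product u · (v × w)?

692

v × w:
i: 9·(-12) - (-10)·4 = -108 - (-40) = -68
j: (-10)·(-6) - (-7)·(-12) = 60 - 84 = -24
k: (-7)·4 - 9·(-6) = -28 - (-54) = 26
v × w = (-68, -24, 26)
u · (v × w) = (-21)·(-68) + 9·(-24) + (-20)·26 = 1428 - 216 - 520 = 692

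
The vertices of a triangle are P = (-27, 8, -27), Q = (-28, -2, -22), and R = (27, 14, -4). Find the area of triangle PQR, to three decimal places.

331.136

PQ = (-1, -10, 5),  PR = (54, 6, 23)
i: (-10)·23 - 5·6 = -230 - 30 = -260
j: 5·54 - (-1)·23 = 270 - (-23) = 293
k: (-1)·6 - (-10)·54 = -6 - (-540) = 534
PQ × PR = (-260, 293, 534)
|PQ × PR| = √438605 ≈ 662.2726
area = ½ · 662.2726 ≈ 331.136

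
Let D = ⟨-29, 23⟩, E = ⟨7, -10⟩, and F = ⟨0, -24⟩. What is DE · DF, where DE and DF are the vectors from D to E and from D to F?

DE = E − D = (36, -33)
DF = F − D = (29, -47)
DE · DF = 36·29 + (-33)·(-47) = 1044 + 1551 = 2595

2595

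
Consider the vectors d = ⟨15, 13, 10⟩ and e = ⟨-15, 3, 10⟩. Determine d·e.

d · e = 15·(-15) + 13·3 + 10·10 = -225 + 39 + 100 = -86

-86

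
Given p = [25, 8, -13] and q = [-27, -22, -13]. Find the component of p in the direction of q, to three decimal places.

p · q = 25·(-27) + 8·(-22) + (-13)·(-13) = -675 - 176 + 169 = -682
|q| = √(729 + 484 + 169) = √1382 ≈ 37.1753
comp_q p = -682 / √1382 ≈ -18.346

-18.346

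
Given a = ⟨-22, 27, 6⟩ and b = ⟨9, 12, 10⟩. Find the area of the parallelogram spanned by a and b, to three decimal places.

609.368

i: 27·10 - 6·12 = 270 - 72 = 198
j: 6·9 - (-22)·10 = 54 - (-220) = 274
k: (-22)·12 - 27·9 = -264 - 243 = -507
a × b = (198, 274, -507)
|a × b| = √(198² + 274² + (-507)²) = √371329 ≈ 609.3677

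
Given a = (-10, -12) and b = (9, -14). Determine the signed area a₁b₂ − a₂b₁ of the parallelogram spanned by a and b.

248

(-10)·(-14) - (-12)·9 = 140 - (-108) = 248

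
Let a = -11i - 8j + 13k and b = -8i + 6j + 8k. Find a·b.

a · b = (-11)·(-8) + (-8)·6 + 13·8 = 88 - 48 + 104 = 144

144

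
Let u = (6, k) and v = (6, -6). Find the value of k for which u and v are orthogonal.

6

u · v = 6·6 + k·(-6) = 36 - 6k
Set equal to 0: -6k = -36, so k = 6.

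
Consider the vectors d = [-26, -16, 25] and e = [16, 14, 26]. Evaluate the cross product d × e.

i: (-16)·26 - 25·14 = -416 - 350 = -766
j: 25·16 - (-26)·26 = 400 - (-676) = 1076
k: (-26)·14 - (-16)·16 = -364 - (-256) = -108
d × e = (-766, 1076, -108)

(-766, 1076, -108)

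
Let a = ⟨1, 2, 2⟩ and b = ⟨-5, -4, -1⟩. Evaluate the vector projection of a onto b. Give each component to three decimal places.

a · b = 1·(-5) + 2·(-4) + 2·(-1) = -5 - 8 - 2 = -15
|b|² = 25 + 16 + 1 = 42
proj_b a = (-15/42) · (-5, -4, -1) ≈ (1.786, 1.429, 0.357)

(1.786, 1.429, 0.357)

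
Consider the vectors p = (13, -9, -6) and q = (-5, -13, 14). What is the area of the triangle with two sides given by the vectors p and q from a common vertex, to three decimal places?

166.220

i: (-9)·14 - (-6)·(-13) = -126 - 78 = -204
j: (-6)·(-5) - 13·14 = 30 - 182 = -152
k: 13·(-13) - (-9)·(-5) = -169 - 45 = -214
p × q = (-204, -152, -214)
|p × q| = √((-204)² + (-152)² + (-214)²) = √110516 ≈ 332.4395
area = ½ · 332.4395 ≈ 166.220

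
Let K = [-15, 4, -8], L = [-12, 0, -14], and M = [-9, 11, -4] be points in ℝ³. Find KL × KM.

KL = (3, -4, -6)
KM = (6, 7, 4)
i: (-4)·4 - (-6)·7 = -16 - (-42) = 26
j: (-6)·6 - 3·4 = -36 - 12 = -48
k: 3·7 - (-4)·6 = 21 - (-24) = 45
KL × KM = (26, -48, 45)

(26, -48, 45)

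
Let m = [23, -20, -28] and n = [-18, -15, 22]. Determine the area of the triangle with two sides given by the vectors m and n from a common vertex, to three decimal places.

556.019

i: (-20)·22 - (-28)·(-15) = -440 - 420 = -860
j: (-28)·(-18) - 23·22 = 504 - 506 = -2
k: 23·(-15) - (-20)·(-18) = -345 - 360 = -705
m × n = (-860, -2, -705)
|m × n| = √((-860)² + (-2)² + (-705)²) = √1236629 ≈ 1112.0382
area = ½ · 1112.0382 ≈ 556.019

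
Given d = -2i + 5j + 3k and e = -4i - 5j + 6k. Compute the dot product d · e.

1

d · e = (-2)·(-4) + 5·(-5) + 3·6 = 8 - 25 + 18 = 1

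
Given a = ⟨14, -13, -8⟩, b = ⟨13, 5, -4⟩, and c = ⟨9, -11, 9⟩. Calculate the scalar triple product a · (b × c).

b × c:
i: 5·9 - (-4)·(-11) = 45 - 44 = 1
j: (-4)·9 - 13·9 = -36 - 117 = -153
k: 13·(-11) - 5·9 = -143 - 45 = -188
b × c = (1, -153, -188)
a · (b × c) = 14·1 + (-13)·(-153) + (-8)·(-188) = 14 + 1989 + 1504 = 3507

3507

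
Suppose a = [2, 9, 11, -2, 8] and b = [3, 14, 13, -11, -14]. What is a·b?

a · b = 2·3 + 9·14 + 11·13 + (-2)·(-11) + 8·(-14) = 6 + 126 + 143 + 22 - 112 = 185

185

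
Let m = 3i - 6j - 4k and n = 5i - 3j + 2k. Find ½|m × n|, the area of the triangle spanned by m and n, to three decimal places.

i: (-6)·2 - (-4)·(-3) = -12 - 12 = -24
j: (-4)·5 - 3·2 = -20 - 6 = -26
k: 3·(-3) - (-6)·5 = -9 - (-30) = 21
m × n = (-24, -26, 21)
|m × n| = √((-24)² + (-26)² + 21²) = √1693 ≈ 41.1461
area = ½ · 41.1461 ≈ 20.573

20.573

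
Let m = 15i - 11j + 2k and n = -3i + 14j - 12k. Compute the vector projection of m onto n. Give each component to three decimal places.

m · n = 15·(-3) + (-11)·14 + 2·(-12) = -45 - 154 - 24 = -223
|n|² = 9 + 196 + 144 = 349
proj_n m = (-223/349) · (-3, 14, -12) ≈ (1.917, -8.946, 7.668)

(1.917, -8.946, 7.668)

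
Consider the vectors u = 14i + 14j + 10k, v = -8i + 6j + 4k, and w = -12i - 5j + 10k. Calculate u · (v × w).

v × w:
i: 6·10 - 4·(-5) = 60 - (-20) = 80
j: 4·(-12) - (-8)·10 = -48 - (-80) = 32
k: (-8)·(-5) - 6·(-12) = 40 - (-72) = 112
v × w = (80, 32, 112)
u · (v × w) = 14·80 + 14·32 + 10·112 = 1120 + 448 + 1120 = 2688

2688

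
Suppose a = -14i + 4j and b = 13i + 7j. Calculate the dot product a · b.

-154

a · b = (-14)·13 + 4·7 = -182 + 28 = -154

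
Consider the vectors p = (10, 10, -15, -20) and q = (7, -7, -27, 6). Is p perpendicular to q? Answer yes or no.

p · q = 10·7 + 10·(-7) + (-15)·(-27) + (-20)·6 = 70 - 70 + 405 - 120 = 285
Nonzero, so the vectors are not orthogonal.

no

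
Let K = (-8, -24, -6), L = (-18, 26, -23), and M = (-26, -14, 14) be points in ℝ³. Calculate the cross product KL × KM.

KL = (-10, 50, -17)
KM = (-18, 10, 20)
i: 50·20 - (-17)·10 = 1000 - (-170) = 1170
j: (-17)·(-18) - (-10)·20 = 306 - (-200) = 506
k: (-10)·10 - 50·(-18) = -100 - (-900) = 800
KL × KM = (1170, 506, 800)

(1170, 506, 800)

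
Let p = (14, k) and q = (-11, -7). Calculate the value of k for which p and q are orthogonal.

p · q = 14·(-11) + k·(-7) = -154 - 7k
Set equal to 0: -7k = 154, so k = -22.

-22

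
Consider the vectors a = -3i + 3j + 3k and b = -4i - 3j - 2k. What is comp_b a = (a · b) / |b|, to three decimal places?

a · b = (-3)·(-4) + 3·(-3) + 3·(-2) = 12 - 9 - 6 = -3
|b| = √(16 + 9 + 4) = √29 ≈ 5.3852
comp_b a = -3 / √29 ≈ -0.557

-0.557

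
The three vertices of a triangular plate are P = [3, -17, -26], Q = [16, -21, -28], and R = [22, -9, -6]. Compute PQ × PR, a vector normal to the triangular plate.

PQ = (13, -4, -2)
PR = (19, 8, 20)
i: (-4)·20 - (-2)·8 = -80 - (-16) = -64
j: (-2)·19 - 13·20 = -38 - 260 = -298
k: 13·8 - (-4)·19 = 104 - (-76) = 180
PQ × PR = (-64, -298, 180)

(-64, -298, 180)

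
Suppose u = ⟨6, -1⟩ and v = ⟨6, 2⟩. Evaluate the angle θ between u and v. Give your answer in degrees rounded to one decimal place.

27.9

u · v = 6·6 + (-1)·2 = 36 - 2 = 34
|u|² = 36 + 1 = 37,  |u| = √37 ≈ 6.082763
|v|² = 36 + 4 = 40,  |v| = √40 ≈ 6.324555
cos θ = 34 / (6.082763 · 6.324555) ≈ 0.88379
θ = arccos(0.88379) ≈ 27.9°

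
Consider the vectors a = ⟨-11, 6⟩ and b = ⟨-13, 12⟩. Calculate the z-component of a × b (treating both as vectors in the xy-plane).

-54

(-11)·12 - 6·(-13) = -132 - (-78) = -54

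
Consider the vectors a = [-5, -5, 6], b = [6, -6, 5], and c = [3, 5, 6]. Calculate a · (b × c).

698

b × c:
i: (-6)·6 - 5·5 = -36 - 25 = -61
j: 5·3 - 6·6 = 15 - 36 = -21
k: 6·5 - (-6)·3 = 30 - (-18) = 48
b × c = (-61, -21, 48)
a · (b × c) = (-5)·(-61) + (-5)·(-21) + 6·48 = 305 + 105 + 288 = 698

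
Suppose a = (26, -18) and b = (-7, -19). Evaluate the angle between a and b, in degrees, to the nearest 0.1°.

a · b = 26·(-7) + (-18)·(-19) = -182 + 342 = 160
|a|² = 676 + 324 = 1000,  |a| = √1000 ≈ 31.622777
|b|² = 49 + 361 = 410,  |b| = √410 ≈ 20.248457
cos θ = 160 / (31.622777 · 20.248457) ≈ 0.24988
θ = arccos(0.24988) ≈ 75.5°

75.5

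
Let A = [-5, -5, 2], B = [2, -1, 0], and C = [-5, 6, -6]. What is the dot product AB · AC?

60

AB = B − A = (7, 4, -2)
AC = C − A = (0, 11, -8)
AB · AC = 7·0 + 4·11 + (-2)·(-8) = 0 + 44 + 16 = 60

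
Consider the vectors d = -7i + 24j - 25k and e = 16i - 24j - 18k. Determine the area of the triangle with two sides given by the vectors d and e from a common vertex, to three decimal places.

589.143

i: 24·(-18) - (-25)·(-24) = -432 - 600 = -1032
j: (-25)·16 - (-7)·(-18) = -400 - 126 = -526
k: (-7)·(-24) - 24·16 = 168 - 384 = -216
d × e = (-1032, -526, -216)
|d × e| = √((-1032)² + (-526)² + (-216)²) = √1388356 ≈ 1178.2852
area = ½ · 1178.2852 ≈ 589.143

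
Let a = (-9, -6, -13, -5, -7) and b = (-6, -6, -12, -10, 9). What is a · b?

a · b = (-9)·(-6) + (-6)·(-6) + (-13)·(-12) + (-5)·(-10) + (-7)·9 = 54 + 36 + 156 + 50 - 63 = 233

233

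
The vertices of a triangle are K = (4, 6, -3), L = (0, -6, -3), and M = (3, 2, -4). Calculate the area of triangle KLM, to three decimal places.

6.633

KL = (-4, -12, 0),  KM = (-1, -4, -1)
i: (-12)·(-1) - 0·(-4) = 12 - 0 = 12
j: 0·(-1) - (-4)·(-1) = 0 - 4 = -4
k: (-4)·(-4) - (-12)·(-1) = 16 - 12 = 4
KL × KM = (12, -4, 4)
|KL × KM| = √176 ≈ 13.2665
area = ½ · 13.2665 ≈ 6.633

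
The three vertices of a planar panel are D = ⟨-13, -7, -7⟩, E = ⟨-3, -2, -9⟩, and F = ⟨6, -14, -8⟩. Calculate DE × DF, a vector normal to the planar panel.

(-19, -28, -165)

DE = (10, 5, -2)
DF = (19, -7, -1)
i: 5·(-1) - (-2)·(-7) = -5 - 14 = -19
j: (-2)·19 - 10·(-1) = -38 - (-10) = -28
k: 10·(-7) - 5·19 = -70 - 95 = -165
DE × DF = (-19, -28, -165)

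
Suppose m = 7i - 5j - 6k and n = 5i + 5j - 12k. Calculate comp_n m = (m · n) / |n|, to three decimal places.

m · n = 7·5 + (-5)·5 + (-6)·(-12) = 35 - 25 + 72 = 82
|n| = √(25 + 25 + 144) = √194 ≈ 13.9284
comp_n m = 82 / √194 ≈ 5.887

5.887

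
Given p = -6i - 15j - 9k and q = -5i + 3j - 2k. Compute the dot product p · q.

p · q = (-6)·(-5) + (-15)·3 + (-9)·(-2) = 30 - 45 + 18 = 3

3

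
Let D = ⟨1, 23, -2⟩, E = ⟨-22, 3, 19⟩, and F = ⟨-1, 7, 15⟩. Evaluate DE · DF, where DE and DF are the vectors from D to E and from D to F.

DE = E − D = (-23, -20, 21)
DF = F − D = (-2, -16, 17)
DE · DF = (-23)·(-2) + (-20)·(-16) + 21·17 = 46 + 320 + 357 = 723

723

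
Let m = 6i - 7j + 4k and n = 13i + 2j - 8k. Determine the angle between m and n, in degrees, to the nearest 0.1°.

78.1

m · n = 6·13 + (-7)·2 + 4·(-8) = 78 - 14 - 32 = 32
|m|² = 36 + 49 + 16 = 101,  |m| = √101 ≈ 10.049876
|n|² = 169 + 4 + 64 = 237,  |n| = √237 ≈ 15.394804
cos θ = 32 / (10.049876 · 15.394804) ≈ 0.20683
θ = arccos(0.20683) ≈ 78.1°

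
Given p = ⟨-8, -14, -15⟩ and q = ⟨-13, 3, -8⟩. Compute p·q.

p · q = (-8)·(-13) + (-14)·3 + (-15)·(-8) = 104 - 42 + 120 = 182

182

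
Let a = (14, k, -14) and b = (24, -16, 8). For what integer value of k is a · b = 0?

a · b = 14·24 + k·(-16) + (-14)·8 = 224 - 16k
Set equal to 0: -16k = -224, so k = 14.

14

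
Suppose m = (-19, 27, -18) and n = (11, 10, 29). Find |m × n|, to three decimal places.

1135.406

i: 27·29 - (-18)·10 = 783 - (-180) = 963
j: (-18)·11 - (-19)·29 = -198 - (-551) = 353
k: (-19)·10 - 27·11 = -190 - 297 = -487
m × n = (963, 353, -487)
|m × n| = √(963² + 353² + (-487)²) = √1289147 ≈ 1135.4061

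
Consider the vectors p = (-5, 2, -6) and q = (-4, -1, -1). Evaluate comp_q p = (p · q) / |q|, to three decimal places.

p · q = (-5)·(-4) + 2·(-1) + (-6)·(-1) = 20 - 2 + 6 = 24
|q| = √(16 + 1 + 1) = √18 ≈ 4.2426
comp_q p = 24 / √18 ≈ 5.657

5.657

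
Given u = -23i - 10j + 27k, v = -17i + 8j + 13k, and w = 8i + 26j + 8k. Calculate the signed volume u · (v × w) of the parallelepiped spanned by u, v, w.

-9760

v × w:
i: 8·8 - 13·26 = 64 - 338 = -274
j: 13·8 - (-17)·8 = 104 - (-136) = 240
k: (-17)·26 - 8·8 = -442 - 64 = -506
v × w = (-274, 240, -506)
u · (v × w) = (-23)·(-274) + (-10)·240 + 27·(-506) = 6302 - 2400 - 13662 = -9760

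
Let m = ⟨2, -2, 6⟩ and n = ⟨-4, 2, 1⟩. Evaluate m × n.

(-14, -26, -4)

i: (-2)·1 - 6·2 = -2 - 12 = -14
j: 6·(-4) - 2·1 = -24 - 2 = -26
k: 2·2 - (-2)·(-4) = 4 - 8 = -4
m × n = (-14, -26, -4)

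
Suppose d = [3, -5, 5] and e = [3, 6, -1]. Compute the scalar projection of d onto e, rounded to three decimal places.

-3.833

d · e = 3·3 + (-5)·6 + 5·(-1) = 9 - 30 - 5 = -26
|e| = √(9 + 36 + 1) = √46 ≈ 6.7823
comp_e d = -26 / √46 ≈ -3.833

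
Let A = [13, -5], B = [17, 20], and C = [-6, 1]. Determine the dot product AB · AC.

AB = B − A = (4, 25)
AC = C − A = (-19, 6)
AB · AC = 4·(-19) + 25·6 = -76 + 150 = 74

74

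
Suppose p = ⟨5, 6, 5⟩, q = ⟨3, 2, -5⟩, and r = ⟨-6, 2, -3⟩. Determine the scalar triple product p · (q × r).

q × r:
i: 2·(-3) - (-5)·2 = -6 - (-10) = 4
j: (-5)·(-6) - 3·(-3) = 30 - (-9) = 39
k: 3·2 - 2·(-6) = 6 - (-12) = 18
q × r = (4, 39, 18)
p · (q × r) = 5·4 + 6·39 + 5·18 = 20 + 234 + 90 = 344

344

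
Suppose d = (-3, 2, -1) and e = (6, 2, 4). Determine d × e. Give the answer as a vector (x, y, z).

(10, 6, -18)

i: 2·4 - (-1)·2 = 8 - (-2) = 10
j: (-1)·6 - (-3)·4 = -6 - (-12) = 6
k: (-3)·2 - 2·6 = -6 - 12 = -18
d × e = (10, 6, -18)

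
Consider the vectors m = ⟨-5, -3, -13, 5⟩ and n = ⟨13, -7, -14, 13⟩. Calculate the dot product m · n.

203

m · n = (-5)·13 + (-3)·(-7) + (-13)·(-14) + 5·13 = -65 + 21 + 182 + 65 = 203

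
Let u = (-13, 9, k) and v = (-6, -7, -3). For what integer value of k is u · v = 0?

5

u · v = (-13)·(-6) + 9·(-7) + k·(-3) = 15 - 3k
Set equal to 0: -3k = -15, so k = 5.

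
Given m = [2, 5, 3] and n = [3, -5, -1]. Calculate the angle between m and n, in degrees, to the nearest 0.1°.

127.1

m · n = 2·3 + 5·(-5) + 3·(-1) = 6 - 25 - 3 = -22
|m|² = 4 + 25 + 9 = 38,  |m| = √38 ≈ 6.164414
|n|² = 9 + 25 + 1 = 35,  |n| = √35 ≈ 5.916080
cos θ = -22 / (6.164414 · 5.916080) ≈ -0.60325
θ = arccos(-0.60325) ≈ 127.1°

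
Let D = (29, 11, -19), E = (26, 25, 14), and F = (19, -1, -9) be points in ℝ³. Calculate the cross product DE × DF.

(536, -300, 176)

DE = (-3, 14, 33)
DF = (-10, -12, 10)
i: 14·10 - 33·(-12) = 140 - (-396) = 536
j: 33·(-10) - (-3)·10 = -330 - (-30) = -300
k: (-3)·(-12) - 14·(-10) = 36 - (-140) = 176
DE × DF = (536, -300, 176)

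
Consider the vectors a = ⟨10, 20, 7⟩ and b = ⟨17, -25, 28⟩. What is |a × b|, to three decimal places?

i: 20·28 - 7·(-25) = 560 - (-175) = 735
j: 7·17 - 10·28 = 119 - 280 = -161
k: 10·(-25) - 20·17 = -250 - 340 = -590
a × b = (735, -161, -590)
|a × b| = √(735² + (-161)² + (-590)²) = √914246 ≈ 956.1621

956.162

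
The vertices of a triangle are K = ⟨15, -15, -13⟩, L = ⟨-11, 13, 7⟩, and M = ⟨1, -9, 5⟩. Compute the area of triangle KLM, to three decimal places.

KL = (-26, 28, 20),  KM = (-14, 6, 18)
i: 28·18 - 20·6 = 504 - 120 = 384
j: 20·(-14) - (-26)·18 = -280 - (-468) = 188
k: (-26)·6 - 28·(-14) = -156 - (-392) = 236
KL × KM = (384, 188, 236)
|KL × KM| = √238496 ≈ 488.3605
area = ½ · 488.3605 ≈ 244.180

244.180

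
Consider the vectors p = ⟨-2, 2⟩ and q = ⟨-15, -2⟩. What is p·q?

p · q = (-2)·(-15) + 2·(-2) = 30 - 4 = 26

26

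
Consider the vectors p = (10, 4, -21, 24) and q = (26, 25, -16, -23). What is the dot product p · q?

p · q = 10·26 + 4·25 + (-21)·(-16) + 24·(-23) = 260 + 100 + 336 - 552 = 144

144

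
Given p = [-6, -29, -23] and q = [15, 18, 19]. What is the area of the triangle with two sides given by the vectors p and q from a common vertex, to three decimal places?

i: (-29)·19 - (-23)·18 = -551 - (-414) = -137
j: (-23)·15 - (-6)·19 = -345 - (-114) = -231
k: (-6)·18 - (-29)·15 = -108 - (-435) = 327
p × q = (-137, -231, 327)
|p × q| = √((-137)² + (-231)² + 327²) = √179059 ≈ 423.1536
area = ½ · 423.1536 ≈ 211.577

211.577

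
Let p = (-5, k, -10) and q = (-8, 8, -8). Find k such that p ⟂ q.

-15

p · q = (-5)·(-8) + k·8 + (-10)·(-8) = 120 + 8k
Set equal to 0: 8k = -120, so k = -15.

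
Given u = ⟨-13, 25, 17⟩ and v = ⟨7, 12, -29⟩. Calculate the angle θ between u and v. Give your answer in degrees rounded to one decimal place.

105.6

u · v = (-13)·7 + 25·12 + 17·(-29) = -91 + 300 - 493 = -284
|u|² = 169 + 625 + 289 = 1083,  |u| = √1083 ≈ 32.908965
|v|² = 49 + 144 + 841 = 1034,  |v| = √1034 ≈ 32.155870
cos θ = -284 / (32.908965 · 32.155870) ≈ -0.26838
θ = arccos(-0.26838) ≈ 105.6°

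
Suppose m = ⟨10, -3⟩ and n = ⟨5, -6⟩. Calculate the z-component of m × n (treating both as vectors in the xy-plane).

10·(-6) - (-3)·5 = -60 - (-15) = -45

-45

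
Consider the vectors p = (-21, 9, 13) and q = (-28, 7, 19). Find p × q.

i: 9·19 - 13·7 = 171 - 91 = 80
j: 13·(-28) - (-21)·19 = -364 - (-399) = 35
k: (-21)·7 - 9·(-28) = -147 - (-252) = 105
p × q = (80, 35, 105)

(80, 35, 105)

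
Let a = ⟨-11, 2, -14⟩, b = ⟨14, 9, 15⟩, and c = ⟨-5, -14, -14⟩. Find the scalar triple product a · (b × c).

b × c:
i: 9·(-14) - 15·(-14) = -126 - (-210) = 84
j: 15·(-5) - 14·(-14) = -75 - (-196) = 121
k: 14·(-14) - 9·(-5) = -196 - (-45) = -151
b × c = (84, 121, -151)
a · (b × c) = (-11)·84 + 2·121 + (-14)·(-151) = -924 + 242 + 2114 = 1432

1432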